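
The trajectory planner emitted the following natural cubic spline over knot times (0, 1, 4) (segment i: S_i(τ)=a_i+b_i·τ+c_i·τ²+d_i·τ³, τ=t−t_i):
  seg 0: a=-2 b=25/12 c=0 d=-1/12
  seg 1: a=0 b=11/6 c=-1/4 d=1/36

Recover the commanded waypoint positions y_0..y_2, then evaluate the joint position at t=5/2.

y_0 = S_0(0) = a_0 = -2
y_1 = S_1(0) = a_1 = 0
y_2 = S_1(3) = 4
t_q=5/2 is in segment 1 (τ=3/2); S_1(τ)=73/32

y_0=-2 y_1=0 y_2=4
S(5/2) = 73/32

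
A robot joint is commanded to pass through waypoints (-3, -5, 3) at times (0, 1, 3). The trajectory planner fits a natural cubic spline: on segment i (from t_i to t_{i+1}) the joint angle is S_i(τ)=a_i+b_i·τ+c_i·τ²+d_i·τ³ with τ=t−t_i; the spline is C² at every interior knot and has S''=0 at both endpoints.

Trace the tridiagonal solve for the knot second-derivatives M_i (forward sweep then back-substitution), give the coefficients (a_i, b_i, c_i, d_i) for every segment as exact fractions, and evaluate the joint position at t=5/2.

  seg 0: a=-3 b=-3 c=0 d=1
  seg 1: a=-5 b=0 c=3 d=-1/2
S(5/2) = 1/16

Δ: Δ0=-2, Δ1=4
row 1: diag=6, rhs=36; c'=1/3, d'=6
back: M1=6
M: M0=0, M1=6, M2=0
seg 0: a=-3, c=M0/2=0, d=(M1−M0)/(6·1)=1, b=Δ0−h0·(2M0+M1)/6=-3
seg 1: a=-5, c=M1/2=3, d=(M2−M1)/(6·2)=-1/2, b=Δ1−h1·(2M1+M2)/6=0
t_q=5/2 → seg 1, τ=3/2; S=-5+0·τ+3·τ²+-1/2·τ³=1/16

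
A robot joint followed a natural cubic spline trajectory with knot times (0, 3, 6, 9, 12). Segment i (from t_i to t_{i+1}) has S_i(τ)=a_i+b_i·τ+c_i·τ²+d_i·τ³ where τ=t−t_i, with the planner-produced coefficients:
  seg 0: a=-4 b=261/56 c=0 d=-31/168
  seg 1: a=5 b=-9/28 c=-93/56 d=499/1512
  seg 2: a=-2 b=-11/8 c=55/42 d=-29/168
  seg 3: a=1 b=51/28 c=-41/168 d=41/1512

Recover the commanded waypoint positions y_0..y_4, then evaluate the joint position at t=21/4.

y_0 = S_0(0) = a_0 = -4
y_1 = S_1(0) = a_1 = 5
y_2 = S_2(0) = a_2 = -2
y_3 = S_3(0) = a_3 = 1
y_4 = S_3(3) = 5
t_q=21/4 is in segment 1 (τ=9/4); S_1(τ)=-1331/3584

y_0=-4 y_1=5 y_2=-2 y_3=1 y_4=5
S(21/4) = -1331/3584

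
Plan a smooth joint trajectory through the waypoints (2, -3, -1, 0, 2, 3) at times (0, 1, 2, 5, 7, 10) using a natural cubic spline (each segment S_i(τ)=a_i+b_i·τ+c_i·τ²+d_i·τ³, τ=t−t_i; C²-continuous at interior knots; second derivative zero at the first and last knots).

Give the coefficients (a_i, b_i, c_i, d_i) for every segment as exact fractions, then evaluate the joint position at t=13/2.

Δ: Δ0=-5, Δ1=2, Δ2=1/3, Δ3=1, Δ4=1/3
row 1: diag=4, rhs=42; c'=1/4, d'=21/2
row 2: denom=8−1·1/4=31/4; d'=(-10−1·21/2)/(31/4)=-82/31
row 3: denom=10−3·12/31=274/31; d'=(4−3·-82/31)/(274/31)=185/137
row 4: denom=10−2·31/137=1308/137; d'=(-4−2·185/137)/(1308/137)=-153/218
back: M4=-153/218
back: M3=185/137−31/137·-153/218=329/218
back: M2=-82/31−12/31·329/218=-352/109
back: M1=21/2−1/4·-352/109=2465/218
M: M0=0, M1=2465/218, M2=-352/109, M3=329/218, M4=-153/218, M5=0
seg 0: a=2, c=M0/2=0, d=(M1−M0)/(6·1)=2465/1308, b=Δ0−h0·(2M0+M1)/6=-9005/1308
seg 1: a=-3, c=M1/2=2465/436, d=(M2−M1)/(6·1)=-3169/1308, b=Δ1−h1·(2M1+M2)/6=-805/654
seg 2: a=-1, c=M2/2=-176/109, d=(M3−M2)/(6·3)=1033/3924, b=Δ2−h2·(2M2+M3)/6=3673/1308
seg 3: a=0, c=M3/2=329/436, d=(M4−M3)/(6·2)=-241/1308, b=Δ3−h3·(2M3+M4)/6=149/654
seg 4: a=2, c=M4/2=-153/436, d=(M5−M4)/(6·3)=17/436, b=Δ4−h4·(2M4+M5)/6=677/654
t_q=13/2 → seg 3, τ=3/2; S=0+149/654·τ+329/436·τ²+-241/1308·τ³=4945/3488

  seg 0: a=2 b=-9005/1308 c=0 d=2465/1308
  seg 1: a=-3 b=-805/654 c=2465/436 d=-3169/1308
  seg 2: a=-1 b=3673/1308 c=-176/109 d=1033/3924
  seg 3: a=0 b=149/654 c=329/436 d=-241/1308
  seg 4: a=2 b=677/654 c=-153/436 d=17/436
S(13/2) = 4945/3488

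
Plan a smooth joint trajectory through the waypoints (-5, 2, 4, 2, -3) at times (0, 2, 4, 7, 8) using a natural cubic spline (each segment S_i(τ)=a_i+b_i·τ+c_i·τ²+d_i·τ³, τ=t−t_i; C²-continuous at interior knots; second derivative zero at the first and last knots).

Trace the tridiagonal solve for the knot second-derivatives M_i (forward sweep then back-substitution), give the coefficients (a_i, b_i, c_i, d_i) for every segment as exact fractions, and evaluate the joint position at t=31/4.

  seg 0: a=-5 b=6689/1608 c=0 d=-1061/6432
  seg 1: a=2 b=1753/804 c=-1061/1072 d=1285/6432
  seg 2: a=4 b=995/1608 c=14/67 d=-1025/4824
  seg 3: a=2 b=-3107/804 c=-913/536 d=913/1608
S(31/4) = -55467/34304

Δ: Δ0=7/2, Δ1=1, Δ2=-2/3, Δ3=-5
row 1: diag=8, rhs=-15; c'=1/4, d'=-15/8
row 2: denom=10−2·1/4=19/2; d'=(-10−2·-15/8)/(19/2)=-25/38
row 3: denom=8−3·6/19=134/19; d'=(-26−3·-25/38)/(134/19)=-913/268
back: M3=-913/268
back: M2=-25/38−6/19·-913/268=28/67
back: M1=-15/8−1/4·28/67=-1061/536
M: M0=0, M1=-1061/536, M2=28/67, M3=-913/268, M4=0
seg 0: a=-5, c=M0/2=0, d=(M1−M0)/(6·2)=-1061/6432, b=Δ0−h0·(2M0+M1)/6=6689/1608
seg 1: a=2, c=M1/2=-1061/1072, d=(M2−M1)/(6·2)=1285/6432, b=Δ1−h1·(2M1+M2)/6=1753/804
seg 2: a=4, c=M2/2=14/67, d=(M3−M2)/(6·3)=-1025/4824, b=Δ2−h2·(2M2+M3)/6=995/1608
seg 3: a=2, c=M3/2=-913/536, d=(M4−M3)/(6·1)=913/1608, b=Δ3−h3·(2M3+M4)/6=-3107/804
t_q=31/4 → seg 3, τ=3/4; S=2+-3107/804·τ+-913/536·τ²+913/1608·τ³=-55467/34304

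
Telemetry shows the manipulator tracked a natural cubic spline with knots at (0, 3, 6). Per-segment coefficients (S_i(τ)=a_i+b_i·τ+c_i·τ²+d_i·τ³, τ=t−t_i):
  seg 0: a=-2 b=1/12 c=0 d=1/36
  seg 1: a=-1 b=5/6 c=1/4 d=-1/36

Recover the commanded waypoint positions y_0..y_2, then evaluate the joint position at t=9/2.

y_0 = S_0(0) = a_0 = -2
y_1 = S_1(0) = a_1 = -1
y_2 = S_1(3) = 3
t_q=9/2 is in segment 1 (τ=3/2); S_1(τ)=23/32

y_0=-2 y_1=-1 y_2=3
S(9/2) = 23/32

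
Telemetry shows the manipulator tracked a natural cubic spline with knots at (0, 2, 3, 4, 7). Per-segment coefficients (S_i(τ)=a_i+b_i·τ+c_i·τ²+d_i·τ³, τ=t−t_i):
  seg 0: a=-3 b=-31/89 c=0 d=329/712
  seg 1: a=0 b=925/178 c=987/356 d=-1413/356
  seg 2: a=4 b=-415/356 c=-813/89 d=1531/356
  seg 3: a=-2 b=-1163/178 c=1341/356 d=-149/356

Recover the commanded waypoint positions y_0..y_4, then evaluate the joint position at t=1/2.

y_0 = S_0(0) = a_0 = -3
y_1 = S_1(0) = a_1 = 0
y_2 = S_2(0) = a_2 = 4
y_3 = S_3(0) = a_3 = -2
y_4 = S_3(3) = 1
t_q=1/2 is in segment 0 (τ=1/2); S_0(τ)=-17751/5696

y_0=-3 y_1=0 y_2=4 y_3=-2 y_4=1
S(1/2) = -17751/5696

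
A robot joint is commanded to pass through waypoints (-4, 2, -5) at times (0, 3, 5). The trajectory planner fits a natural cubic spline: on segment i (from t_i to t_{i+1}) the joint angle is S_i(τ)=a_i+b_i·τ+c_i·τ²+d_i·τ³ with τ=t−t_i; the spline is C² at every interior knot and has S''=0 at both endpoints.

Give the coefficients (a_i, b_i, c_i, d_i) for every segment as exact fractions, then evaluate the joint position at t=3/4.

Δ: Δ0=2, Δ1=-7/2
row 1: diag=10, rhs=-33; c'=1/5, d'=-33/10
back: M1=-33/10
M: M0=0, M1=-33/10, M2=0
seg 0: a=-4, c=M0/2=0, d=(M1−M0)/(6·3)=-11/60, b=Δ0−h0·(2M0+M1)/6=73/20
seg 1: a=2, c=M1/2=-33/20, d=(M2−M1)/(6·2)=11/40, b=Δ1−h1·(2M1+M2)/6=-13/10
t_q=3/4 → seg 0, τ=3/4; S=-4+73/20·τ+0·τ²+-11/60·τ³=-343/256

  seg 0: a=-4 b=73/20 c=0 d=-11/60
  seg 1: a=2 b=-13/10 c=-33/20 d=11/40
S(3/4) = -343/256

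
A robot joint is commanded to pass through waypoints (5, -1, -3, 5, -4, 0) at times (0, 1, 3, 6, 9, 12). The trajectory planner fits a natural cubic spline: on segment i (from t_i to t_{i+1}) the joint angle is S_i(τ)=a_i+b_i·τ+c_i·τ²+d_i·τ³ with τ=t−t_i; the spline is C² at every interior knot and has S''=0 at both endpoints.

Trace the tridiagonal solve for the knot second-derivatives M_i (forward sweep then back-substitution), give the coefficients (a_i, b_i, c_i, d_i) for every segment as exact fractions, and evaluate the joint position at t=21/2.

Δ: Δ0=-6, Δ1=-1, Δ2=8/3, Δ3=-3, Δ4=4/3
row 1: diag=6, rhs=30; c'=1/3, d'=5
row 2: denom=10−2·1/3=28/3; d'=(22−2·5)/(28/3)=9/7
row 3: denom=12−3·9/28=309/28; d'=(-34−3·9/7)/(309/28)=-1060/309
row 4: denom=12−3·28/103=1152/103; d'=(26−3·-1060/309)/(1152/103)=623/192
back: M4=623/192
back: M3=-1060/309−28/103·623/192=-69/16
back: M2=9/7−9/28·-69/16=171/64
back: M1=5−1/3·171/64=263/64
M: M0=0, M1=263/64, M2=171/64, M3=-69/16, M4=623/192, M5=0
seg 0: a=5, c=M0/2=0, d=(M1−M0)/(6·1)=263/384, b=Δ0−h0·(2M0+M1)/6=-2567/384
seg 1: a=-1, c=M1/2=263/128, d=(M2−M1)/(6·2)=-23/192, b=Δ1−h1·(2M1+M2)/6=-889/192
seg 2: a=-3, c=M2/2=171/128, d=(M3−M2)/(6·3)=-149/384, b=Δ2−h2·(2M2+M3)/6=413/192
seg 3: a=5, c=M3/2=-69/32, d=(M4−M3)/(6·3)=1451/3456, b=Δ3−h3·(2M3+M4)/6=-119/384
seg 4: a=-4, c=M4/2=623/384, d=(M5−M4)/(6·3)=-623/3456, b=Δ4−h4·(2M4+M5)/6=-367/192
t_q=21/2 → seg 4, τ=3/2; S=-4+-367/192·τ+623/384·τ²+-623/3456·τ³=-3917/1024

  seg 0: a=5 b=-2567/384 c=0 d=263/384
  seg 1: a=-1 b=-889/192 c=263/128 d=-23/192
  seg 2: a=-3 b=413/192 c=171/128 d=-149/384
  seg 3: a=5 b=-119/384 c=-69/32 d=1451/3456
  seg 4: a=-4 b=-367/192 c=623/384 d=-623/3456
S(21/2) = -3917/1024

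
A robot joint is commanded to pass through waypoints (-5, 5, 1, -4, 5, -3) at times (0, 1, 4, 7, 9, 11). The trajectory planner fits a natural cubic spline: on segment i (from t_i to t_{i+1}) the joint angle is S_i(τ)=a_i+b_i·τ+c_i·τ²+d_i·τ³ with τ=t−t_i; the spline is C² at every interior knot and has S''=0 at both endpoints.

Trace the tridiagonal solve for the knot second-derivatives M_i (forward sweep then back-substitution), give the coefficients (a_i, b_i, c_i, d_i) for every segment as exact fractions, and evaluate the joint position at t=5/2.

  seg 0: a=-5 b=23069/2012 c=0 d=-2949/2012
  seg 1: a=5 b=7111/1006 c=-8847/2012 d=28909/54324
  seg 2: a=1 b=-9951/2012 c=592/1509 d=12689/54324
  seg 3: a=-4 b=3737/1006 c=5019/2012 d=-4229/4024
  seg 4: a=5 b=544/503 c=-1917/503 d=639/1006
S(5/2) = 120807/16096

Δ: Δ0=10, Δ1=-4/3, Δ2=-5/3, Δ3=9/2, Δ4=-4
row 1: diag=8, rhs=-68; c'=3/8, d'=-17/2
row 2: denom=12−3·3/8=87/8; d'=(-2−3·-17/2)/(87/8)=188/87
row 3: denom=10−3·8/29=266/29; d'=(37−3·188/87)/(266/29)=885/266
row 4: denom=8−2·29/133=1006/133; d'=(-51−2·885/266)/(1006/133)=-3834/503
back: M4=-3834/503
back: M3=885/266−29/133·-3834/503=5019/1006
back: M2=188/87−8/29·5019/1006=1184/1509
back: M1=-17/2−3/8·1184/1509=-8847/1006
M: M0=0, M1=-8847/1006, M2=1184/1509, M3=5019/1006, M4=-3834/503, M5=0
seg 0: a=-5, c=M0/2=0, d=(M1−M0)/(6·1)=-2949/2012, b=Δ0−h0·(2M0+M1)/6=23069/2012
seg 1: a=5, c=M1/2=-8847/2012, d=(M2−M1)/(6·3)=28909/54324, b=Δ1−h1·(2M1+M2)/6=7111/1006
seg 2: a=1, c=M2/2=592/1509, d=(M3−M2)/(6·3)=12689/54324, b=Δ2−h2·(2M2+M3)/6=-9951/2012
seg 3: a=-4, c=M3/2=5019/2012, d=(M4−M3)/(6·2)=-4229/4024, b=Δ3−h3·(2M3+M4)/6=3737/1006
seg 4: a=5, c=M4/2=-1917/503, d=(M5−M4)/(6·2)=639/1006, b=Δ4−h4·(2M4+M5)/6=544/503
t_q=5/2 → seg 1, τ=3/2; S=5+7111/1006·τ+-8847/2012·τ²+28909/54324·τ³=120807/16096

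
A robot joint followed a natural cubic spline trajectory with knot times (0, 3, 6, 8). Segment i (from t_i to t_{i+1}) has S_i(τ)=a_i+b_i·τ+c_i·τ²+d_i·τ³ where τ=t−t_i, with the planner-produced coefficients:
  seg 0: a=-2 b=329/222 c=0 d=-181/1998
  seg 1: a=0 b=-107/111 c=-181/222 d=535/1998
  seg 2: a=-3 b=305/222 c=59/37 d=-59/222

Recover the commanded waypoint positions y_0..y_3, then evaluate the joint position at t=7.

y_0=-2 y_1=0 y_2=-3 y_3=4
S(7) = -11/37

y_0 = S_0(0) = a_0 = -2
y_1 = S_1(0) = a_1 = 0
y_2 = S_2(0) = a_2 = -3
y_3 = S_2(2) = 4
t_q=7 is in segment 2 (τ=1); S_2(τ)=-11/37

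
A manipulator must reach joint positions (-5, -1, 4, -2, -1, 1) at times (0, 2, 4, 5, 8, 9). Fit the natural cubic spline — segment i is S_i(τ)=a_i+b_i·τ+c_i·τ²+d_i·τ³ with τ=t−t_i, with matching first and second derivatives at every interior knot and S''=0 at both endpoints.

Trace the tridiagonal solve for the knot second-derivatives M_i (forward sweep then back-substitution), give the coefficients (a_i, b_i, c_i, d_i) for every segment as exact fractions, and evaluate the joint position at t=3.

  seg 0: a=-5 b=1753/1767 c=0 d=1781/7068
  seg 1: a=-1 b=7096/1767 c=1781/1178 d=-16043/14136
  seg 2: a=4 b=-12565/3534 c=-12481/2356 d=20165/7068
  seg 3: a=-2 b=-39521/7068 c=1921/589 d=-3031/7068
  seg 4: a=-1 b=8477/3534 c=-1409/2356 d=1409/7068
S(3) = 15987/4712

Δ: Δ0=2, Δ1=5/2, Δ2=-6, Δ3=1/3, Δ4=2
row 1: diag=8, rhs=3; c'=1/4, d'=3/8
row 2: denom=6−2·1/4=11/2; d'=(-51−2·3/8)/(11/2)=-207/22
row 3: denom=8−1·2/11=86/11; d'=(38−1·-207/22)/(86/11)=1043/172
row 4: denom=8−3·33/86=589/86; d'=(10−3·1043/172)/(589/86)=-1409/1178
back: M4=-1409/1178
back: M3=1043/172−33/86·-1409/1178=3842/589
back: M2=-207/22−2/11·3842/589=-12481/1178
back: M1=3/8−1/4·-12481/1178=1781/589
M: M0=0, M1=1781/589, M2=-12481/1178, M3=3842/589, M4=-1409/1178, M5=0
seg 0: a=-5, c=M0/2=0, d=(M1−M0)/(6·2)=1781/7068, b=Δ0−h0·(2M0+M1)/6=1753/1767
seg 1: a=-1, c=M1/2=1781/1178, d=(M2−M1)/(6·2)=-16043/14136, b=Δ1−h1·(2M1+M2)/6=7096/1767
seg 2: a=4, c=M2/2=-12481/2356, d=(M3−M2)/(6·1)=20165/7068, b=Δ2−h2·(2M2+M3)/6=-12565/3534
seg 3: a=-2, c=M3/2=1921/589, d=(M4−M3)/(6·3)=-3031/7068, b=Δ3−h3·(2M3+M4)/6=-39521/7068
seg 4: a=-1, c=M4/2=-1409/2356, d=(M5−M4)/(6·1)=1409/7068, b=Δ4−h4·(2M4+M5)/6=8477/3534
t_q=3 → seg 1, τ=1; S=-1+7096/1767·τ+1781/1178·τ²+-16043/14136·τ³=15987/4712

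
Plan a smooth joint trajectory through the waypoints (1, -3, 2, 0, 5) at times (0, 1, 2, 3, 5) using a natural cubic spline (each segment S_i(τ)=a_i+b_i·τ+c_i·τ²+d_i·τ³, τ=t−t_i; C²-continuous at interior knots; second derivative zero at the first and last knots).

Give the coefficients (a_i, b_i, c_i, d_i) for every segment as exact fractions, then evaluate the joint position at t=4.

  seg 0: a=1 b=-1195/172 c=0 d=507/172
  seg 1: a=-3 b=163/86 c=1521/172 d=-987/172
  seg 2: a=2 b=407/172 c=-360/43 d=689/172
  seg 3: a=0 b=-203/86 c=627/172 d=-209/344
S(4) = 233/344

Δ: Δ0=-4, Δ1=5, Δ2=-2, Δ3=5/2
row 1: diag=4, rhs=54; c'=1/4, d'=27/2
row 2: denom=4−1·1/4=15/4; d'=(-42−1·27/2)/(15/4)=-74/5
row 3: denom=6−1·4/15=86/15; d'=(27−1·-74/5)/(86/15)=627/86
back: M3=627/86
back: M2=-74/5−4/15·627/86=-720/43
back: M1=27/2−1/4·-720/43=1521/86
M: M0=0, M1=1521/86, M2=-720/43, M3=627/86, M4=0
seg 0: a=1, c=M0/2=0, d=(M1−M0)/(6·1)=507/172, b=Δ0−h0·(2M0+M1)/6=-1195/172
seg 1: a=-3, c=M1/2=1521/172, d=(M2−M1)/(6·1)=-987/172, b=Δ1−h1·(2M1+M2)/6=163/86
seg 2: a=2, c=M2/2=-360/43, d=(M3−M2)/(6·1)=689/172, b=Δ2−h2·(2M2+M3)/6=407/172
seg 3: a=0, c=M3/2=627/172, d=(M4−M3)/(6·2)=-209/344, b=Δ3−h3·(2M3+M4)/6=-203/86
t_q=4 → seg 3, τ=1; S=0+-203/86·τ+627/172·τ²+-209/344·τ³=233/344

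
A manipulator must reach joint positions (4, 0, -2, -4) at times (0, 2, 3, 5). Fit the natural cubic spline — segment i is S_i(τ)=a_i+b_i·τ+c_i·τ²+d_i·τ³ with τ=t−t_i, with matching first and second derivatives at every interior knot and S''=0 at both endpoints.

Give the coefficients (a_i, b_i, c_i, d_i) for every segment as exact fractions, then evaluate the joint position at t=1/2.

Δ: Δ0=-2, Δ1=-2, Δ2=-1
row 1: diag=6, rhs=0; c'=1/6, d'=0
row 2: denom=6−1·1/6=35/6; d'=(6−1·0)/(35/6)=36/35
back: M2=36/35
back: M1=0−1/6·36/35=-6/35
M: M0=0, M1=-6/35, M2=36/35, M3=0
seg 0: a=4, c=M0/2=0, d=(M1−M0)/(6·2)=-1/70, b=Δ0−h0·(2M0+M1)/6=-68/35
seg 1: a=0, c=M1/2=-3/35, d=(M2−M1)/(6·1)=1/5, b=Δ1−h1·(2M1+M2)/6=-74/35
seg 2: a=-2, c=M2/2=18/35, d=(M3−M2)/(6·2)=-3/35, b=Δ2−h2·(2M2+M3)/6=-59/35
t_q=1/2 → seg 0, τ=1/2; S=4+-68/35·τ+0·τ²+-1/70·τ³=339/112

  seg 0: a=4 b=-68/35 c=0 d=-1/70
  seg 1: a=0 b=-74/35 c=-3/35 d=1/5
  seg 2: a=-2 b=-59/35 c=18/35 d=-3/35
S(1/2) = 339/112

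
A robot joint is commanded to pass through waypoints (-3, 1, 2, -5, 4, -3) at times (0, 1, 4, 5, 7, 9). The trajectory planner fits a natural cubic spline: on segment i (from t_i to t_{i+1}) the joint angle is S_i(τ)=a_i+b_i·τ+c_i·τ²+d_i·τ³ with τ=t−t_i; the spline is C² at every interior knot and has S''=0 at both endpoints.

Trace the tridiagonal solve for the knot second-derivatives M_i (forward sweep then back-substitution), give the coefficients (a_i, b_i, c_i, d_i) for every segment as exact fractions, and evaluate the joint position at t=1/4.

  seg 0: a=-3 b=7045/1767 c=0 d=23/1767
  seg 1: a=1 b=7114/1767 c=23/589 d=-748/1767
  seg 2: a=2 b=-12668/1767 c=-2221/589 d=6962/1767
  seg 3: a=-5 b=-5108/1767 c=4741/589 d=-30773/14136
  seg 4: a=4 b=11249/3534 c=-11809/2356 d=11809/14136
S(1/4) = -75507/37696

Δ: Δ0=4, Δ1=1/3, Δ2=-7, Δ3=9/2, Δ4=-7/2
row 1: diag=8, rhs=-22; c'=3/8, d'=-11/4
row 2: denom=8−3·3/8=55/8; d'=(-44−3·-11/4)/(55/8)=-26/5
row 3: denom=6−1·8/55=322/55; d'=(69−1·-26/5)/(322/55)=583/46
row 4: denom=8−2·55/161=1178/161; d'=(-48−2·583/46)/(1178/161)=-11809/1178
back: M4=-11809/1178
back: M3=583/46−55/161·-11809/1178=9482/589
back: M2=-26/5−8/55·9482/589=-4442/589
back: M1=-11/4−3/8·-4442/589=46/589
M: M0=0, M1=46/589, M2=-4442/589, M3=9482/589, M4=-11809/1178, M5=0
seg 0: a=-3, c=M0/2=0, d=(M1−M0)/(6·1)=23/1767, b=Δ0−h0·(2M0+M1)/6=7045/1767
seg 1: a=1, c=M1/2=23/589, d=(M2−M1)/(6·3)=-748/1767, b=Δ1−h1·(2M1+M2)/6=7114/1767
seg 2: a=2, c=M2/2=-2221/589, d=(M3−M2)/(6·1)=6962/1767, b=Δ2−h2·(2M2+M3)/6=-12668/1767
seg 3: a=-5, c=M3/2=4741/589, d=(M4−M3)/(6·2)=-30773/14136, b=Δ3−h3·(2M3+M4)/6=-5108/1767
seg 4: a=4, c=M4/2=-11809/2356, d=(M5−M4)/(6·2)=11809/14136, b=Δ4−h4·(2M4+M5)/6=11249/3534
t_q=1/4 → seg 0, τ=1/4; S=-3+7045/1767·τ+0·τ²+23/1767·τ³=-75507/37696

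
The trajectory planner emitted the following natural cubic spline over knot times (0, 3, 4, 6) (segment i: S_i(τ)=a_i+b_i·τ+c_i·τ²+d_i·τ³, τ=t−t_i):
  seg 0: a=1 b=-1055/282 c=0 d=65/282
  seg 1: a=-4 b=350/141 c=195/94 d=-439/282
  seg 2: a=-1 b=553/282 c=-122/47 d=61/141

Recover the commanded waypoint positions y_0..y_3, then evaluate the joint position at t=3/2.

y_0=1 y_1=-4 y_2=-1 y_3=-4
S(3/2) = -2883/752

y_0 = S_0(0) = a_0 = 1
y_1 = S_1(0) = a_1 = -4
y_2 = S_2(0) = a_2 = -1
y_3 = S_2(2) = -4
t_q=3/2 is in segment 0 (τ=3/2); S_0(τ)=-2883/752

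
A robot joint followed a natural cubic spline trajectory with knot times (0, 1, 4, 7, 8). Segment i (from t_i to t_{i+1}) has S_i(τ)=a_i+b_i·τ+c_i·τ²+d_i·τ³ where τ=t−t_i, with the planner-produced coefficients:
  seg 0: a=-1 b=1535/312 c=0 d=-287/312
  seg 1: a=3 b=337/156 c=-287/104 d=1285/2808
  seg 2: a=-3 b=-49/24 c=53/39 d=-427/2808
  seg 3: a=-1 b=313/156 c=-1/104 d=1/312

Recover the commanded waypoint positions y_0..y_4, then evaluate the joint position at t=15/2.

y_0=-1 y_1=3 y_2=-3 y_3=-1 y_4=1
S(15/2) = 1/832

y_0 = S_0(0) = a_0 = -1
y_1 = S_1(0) = a_1 = 3
y_2 = S_2(0) = a_2 = -3
y_3 = S_3(0) = a_3 = -1
y_4 = S_3(1) = 1
t_q=15/2 is in segment 3 (τ=1/2); S_3(τ)=1/832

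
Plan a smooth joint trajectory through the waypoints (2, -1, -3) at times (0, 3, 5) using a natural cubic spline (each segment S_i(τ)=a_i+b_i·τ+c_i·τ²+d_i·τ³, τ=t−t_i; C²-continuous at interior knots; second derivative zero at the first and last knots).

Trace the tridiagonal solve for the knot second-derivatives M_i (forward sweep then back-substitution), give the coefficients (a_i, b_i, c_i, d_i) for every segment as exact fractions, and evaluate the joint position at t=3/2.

Δ: Δ0=-1, Δ1=-1
row 1: diag=10, rhs=0; c'=1/5, d'=0
back: M1=0
M: M0=0, M1=0, M2=0
seg 0: a=2, c=M0/2=0, d=(M1−M0)/(6·3)=0, b=Δ0−h0·(2M0+M1)/6=-1
seg 1: a=-1, c=M1/2=0, d=(M2−M1)/(6·2)=0, b=Δ1−h1·(2M1+M2)/6=-1
t_q=3/2 → seg 0, τ=3/2; S=2+-1·τ+0·τ²+0·τ³=1/2

  seg 0: a=2 b=-1 c=0 d=0
  seg 1: a=-1 b=-1 c=0 d=0
S(3/2) = 1/2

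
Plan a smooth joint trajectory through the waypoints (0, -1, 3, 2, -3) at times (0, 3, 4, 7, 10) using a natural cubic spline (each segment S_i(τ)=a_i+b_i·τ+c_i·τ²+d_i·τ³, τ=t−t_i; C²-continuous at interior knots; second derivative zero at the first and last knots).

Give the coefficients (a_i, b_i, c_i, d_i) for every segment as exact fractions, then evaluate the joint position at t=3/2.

  seg 0: a=0 b=-167/76 c=0 d=425/2052
  seg 1: a=-1 b=129/38 c=425/228 d=-287/228
  seg 2: a=3 b=763/228 c=-109/57 d=469/2052
  seg 3: a=2 b=-223/114 c=11/76 d=-11/684
S(3/2) = -1579/608

Δ: Δ0=-1/3, Δ1=4, Δ2=-1/3, Δ3=-5/3
row 1: diag=8, rhs=26; c'=1/8, d'=13/4
row 2: denom=8−1·1/8=63/8; d'=(-26−1·13/4)/(63/8)=-26/7
row 3: denom=12−3·8/21=76/7; d'=(-8−3·-26/7)/(76/7)=11/38
back: M3=11/38
back: M2=-26/7−8/21·11/38=-218/57
back: M1=13/4−1/8·-218/57=425/114
M: M0=0, M1=425/114, M2=-218/57, M3=11/38, M4=0
seg 0: a=0, c=M0/2=0, d=(M1−M0)/(6·3)=425/2052, b=Δ0−h0·(2M0+M1)/6=-167/76
seg 1: a=-1, c=M1/2=425/228, d=(M2−M1)/(6·1)=-287/228, b=Δ1−h1·(2M1+M2)/6=129/38
seg 2: a=3, c=M2/2=-109/57, d=(M3−M2)/(6·3)=469/2052, b=Δ2−h2·(2M2+M3)/6=763/228
seg 3: a=2, c=M3/2=11/76, d=(M4−M3)/(6·3)=-11/684, b=Δ3−h3·(2M3+M4)/6=-223/114
t_q=3/2 → seg 0, τ=3/2; S=0+-167/76·τ+0·τ²+425/2052·τ³=-1579/608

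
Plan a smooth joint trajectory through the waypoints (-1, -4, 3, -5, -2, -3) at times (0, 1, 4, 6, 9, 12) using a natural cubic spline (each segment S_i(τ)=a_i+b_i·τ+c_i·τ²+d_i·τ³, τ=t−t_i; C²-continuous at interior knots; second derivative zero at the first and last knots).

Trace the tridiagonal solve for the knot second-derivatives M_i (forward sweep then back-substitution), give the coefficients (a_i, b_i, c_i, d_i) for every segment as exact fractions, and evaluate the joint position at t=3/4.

Δ: Δ0=-3, Δ1=7/3, Δ2=-4, Δ3=1, Δ4=-1/3
row 1: diag=8, rhs=32; c'=3/8, d'=4
row 2: denom=10−3·3/8=71/8; d'=(-38−3·4)/(71/8)=-400/71
row 3: denom=10−2·16/71=678/71; d'=(30−2·-400/71)/(678/71)=1465/339
row 4: denom=12−3·71/226=2499/226; d'=(-8−3·1465/339)/(2499/226)=-4738/2499
back: M4=-4738/2499
back: M3=1465/339−71/226·-4738/2499=4096/833
back: M2=-400/71−16/71·4096/833=-5616/833
back: M1=4−3/8·-5616/833=5438/833
M: M0=0, M1=5438/833, M2=-5616/833, M3=4096/833, M4=-4738/2499, M5=0
seg 0: a=-1, c=M0/2=0, d=(M1−M0)/(6·1)=2719/2499, b=Δ0−h0·(2M0+M1)/6=-10216/2499
seg 1: a=-4, c=M1/2=2719/833, d=(M2−M1)/(6·3)=-5527/7497, b=Δ1−h1·(2M1+M2)/6=-2059/2499
seg 2: a=3, c=M2/2=-2808/833, d=(M3−M2)/(6·2)=2428/2499, b=Δ2−h2·(2M2+M3)/6=-2860/2499
seg 3: a=-5, c=M3/2=2048/833, d=(M4−M3)/(6·3)=-8513/22491, b=Δ3−h3·(2M3+M4)/6=-1060/357
seg 4: a=-2, c=M4/2=-2369/2499, d=(M5−M4)/(6·3)=2369/22491, b=Δ4−h4·(2M4+M5)/6=3905/2499
t_q=3/4 → seg 0, τ=3/4; S=-1+-10216/2499·τ+0·τ²+2719/2499·τ³=-27471/7616

  seg 0: a=-1 b=-10216/2499 c=0 d=2719/2499
  seg 1: a=-4 b=-2059/2499 c=2719/833 d=-5527/7497
  seg 2: a=3 b=-2860/2499 c=-2808/833 d=2428/2499
  seg 3: a=-5 b=-1060/357 c=2048/833 d=-8513/22491
  seg 4: a=-2 b=3905/2499 c=-2369/2499 d=2369/22491
S(3/4) = -27471/7616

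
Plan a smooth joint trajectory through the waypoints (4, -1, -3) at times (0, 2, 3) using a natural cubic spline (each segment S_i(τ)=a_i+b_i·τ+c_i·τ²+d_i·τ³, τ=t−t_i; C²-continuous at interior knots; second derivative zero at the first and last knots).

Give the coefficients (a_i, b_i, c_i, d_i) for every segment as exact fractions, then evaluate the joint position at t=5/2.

  seg 0: a=4 b=-8/3 c=0 d=1/24
  seg 1: a=-1 b=-13/6 c=1/4 d=-1/12
S(5/2) = -65/32

Δ: Δ0=-5/2, Δ1=-2
row 1: diag=6, rhs=3; c'=1/6, d'=1/2
back: M1=1/2
M: M0=0, M1=1/2, M2=0
seg 0: a=4, c=M0/2=0, d=(M1−M0)/(6·2)=1/24, b=Δ0−h0·(2M0+M1)/6=-8/3
seg 1: a=-1, c=M1/2=1/4, d=(M2−M1)/(6·1)=-1/12, b=Δ1−h1·(2M1+M2)/6=-13/6
t_q=5/2 → seg 1, τ=1/2; S=-1+-13/6·τ+1/4·τ²+-1/12·τ³=-65/32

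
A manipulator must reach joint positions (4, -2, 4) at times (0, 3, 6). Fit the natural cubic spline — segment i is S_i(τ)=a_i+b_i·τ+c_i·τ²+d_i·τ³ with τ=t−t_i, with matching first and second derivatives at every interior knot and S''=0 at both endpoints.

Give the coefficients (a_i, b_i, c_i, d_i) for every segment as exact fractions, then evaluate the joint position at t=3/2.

Δ: Δ0=-2, Δ1=2
row 1: diag=12, rhs=24; c'=1/4, d'=2
back: M1=2
M: M0=0, M1=2, M2=0
seg 0: a=4, c=M0/2=0, d=(M1−M0)/(6·3)=1/9, b=Δ0−h0·(2M0+M1)/6=-3
seg 1: a=-2, c=M1/2=1, d=(M2−M1)/(6·3)=-1/9, b=Δ1−h1·(2M1+M2)/6=0
t_q=3/2 → seg 0, τ=3/2; S=4+-3·τ+0·τ²+1/9·τ³=-1/8

  seg 0: a=4 b=-3 c=0 d=1/9
  seg 1: a=-2 b=0 c=1 d=-1/9
S(3/2) = -1/8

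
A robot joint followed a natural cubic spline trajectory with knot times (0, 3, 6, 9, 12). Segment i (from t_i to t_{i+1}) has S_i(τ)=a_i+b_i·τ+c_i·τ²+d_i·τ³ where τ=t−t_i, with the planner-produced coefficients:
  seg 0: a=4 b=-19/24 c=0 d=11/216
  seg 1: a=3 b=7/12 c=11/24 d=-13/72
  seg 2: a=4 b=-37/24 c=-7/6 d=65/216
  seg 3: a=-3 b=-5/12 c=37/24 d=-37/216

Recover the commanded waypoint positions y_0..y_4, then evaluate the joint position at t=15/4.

y_0=4 y_1=3 y_2=4 y_3=-3 y_4=5
S(15/4) = 1853/512

y_0 = S_0(0) = a_0 = 4
y_1 = S_1(0) = a_1 = 3
y_2 = S_2(0) = a_2 = 4
y_3 = S_3(0) = a_3 = -3
y_4 = S_3(3) = 5
t_q=15/4 is in segment 1 (τ=3/4); S_1(τ)=1853/512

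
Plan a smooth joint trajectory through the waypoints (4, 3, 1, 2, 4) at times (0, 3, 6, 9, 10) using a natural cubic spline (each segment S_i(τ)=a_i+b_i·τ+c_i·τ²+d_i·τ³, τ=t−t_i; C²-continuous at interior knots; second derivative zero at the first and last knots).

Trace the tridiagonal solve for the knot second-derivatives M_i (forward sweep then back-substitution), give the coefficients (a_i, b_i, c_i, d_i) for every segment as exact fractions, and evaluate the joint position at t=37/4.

Δ: Δ0=-1/3, Δ1=-2/3, Δ2=1/3, Δ3=2
row 1: diag=12, rhs=-2; c'=1/4, d'=-1/6
row 2: denom=12−3·1/4=45/4; d'=(6−3·-1/6)/(45/4)=26/45
row 3: denom=8−3·4/15=36/5; d'=(10−3·26/45)/(36/5)=31/27
back: M3=31/27
back: M2=26/45−4/15·31/27=22/81
back: M1=-1/6−1/4·22/81=-19/81
M: M0=0, M1=-19/81, M2=22/81, M3=31/27, M4=0
seg 0: a=4, c=M0/2=0, d=(M1−M0)/(6·3)=-19/1458, b=Δ0−h0·(2M0+M1)/6=-35/162
seg 1: a=3, c=M1/2=-19/162, d=(M2−M1)/(6·3)=41/1458, b=Δ1−h1·(2M1+M2)/6=-46/81
seg 2: a=1, c=M2/2=11/81, d=(M3−M2)/(6·3)=71/1458, b=Δ2−h2·(2M2+M3)/6=-83/162
seg 3: a=2, c=M3/2=31/54, d=(M4−M3)/(6·1)=-31/162, b=Δ3−h3·(2M3+M4)/6=131/81
t_q=37/4 → seg 3, τ=1/4; S=2+131/81·τ+31/54·τ²+-31/162·τ³=8423/3456

  seg 0: a=4 b=-35/162 c=0 d=-19/1458
  seg 1: a=3 b=-46/81 c=-19/162 d=41/1458
  seg 2: a=1 b=-83/162 c=11/81 d=71/1458
  seg 3: a=2 b=131/81 c=31/54 d=-31/162
S(37/4) = 8423/3456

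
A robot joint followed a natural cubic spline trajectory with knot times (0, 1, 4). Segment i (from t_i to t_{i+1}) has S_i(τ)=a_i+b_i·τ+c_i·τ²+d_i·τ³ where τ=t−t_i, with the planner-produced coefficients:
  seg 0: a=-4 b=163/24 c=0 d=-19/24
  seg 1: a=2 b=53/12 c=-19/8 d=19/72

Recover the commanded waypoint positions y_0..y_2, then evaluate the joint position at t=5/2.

y_0 = S_0(0) = a_0 = -4
y_1 = S_1(0) = a_1 = 2
y_2 = S_1(3) = 1
t_q=5/2 is in segment 1 (τ=3/2); S_1(τ)=267/64

y_0=-4 y_1=2 y_2=1
S(5/2) = 267/64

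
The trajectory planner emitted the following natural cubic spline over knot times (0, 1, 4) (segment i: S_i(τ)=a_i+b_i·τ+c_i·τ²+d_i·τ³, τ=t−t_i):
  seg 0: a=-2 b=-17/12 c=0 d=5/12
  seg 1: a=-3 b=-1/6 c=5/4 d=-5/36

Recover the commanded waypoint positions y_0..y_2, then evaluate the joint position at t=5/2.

y_0 = S_0(0) = a_0 = -2
y_1 = S_1(0) = a_1 = -3
y_2 = S_1(3) = 4
t_q=5/2 is in segment 1 (τ=3/2); S_1(τ)=-29/32

y_0=-2 y_1=-3 y_2=4
S(5/2) = -29/32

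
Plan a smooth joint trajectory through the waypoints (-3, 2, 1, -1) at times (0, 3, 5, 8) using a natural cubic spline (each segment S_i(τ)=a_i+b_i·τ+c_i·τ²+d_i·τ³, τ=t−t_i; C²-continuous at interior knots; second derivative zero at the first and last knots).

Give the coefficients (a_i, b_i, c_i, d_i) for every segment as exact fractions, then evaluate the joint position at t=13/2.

Δ: Δ0=5/3, Δ1=-1/2, Δ2=-2/3
row 1: diag=10, rhs=-13; c'=1/5, d'=-13/10
row 2: denom=10−2·1/5=48/5; d'=(-1−2·-13/10)/(48/5)=1/6
back: M2=1/6
back: M1=-13/10−1/5·1/6=-4/3
M: M0=0, M1=-4/3, M2=1/6, M3=0
seg 0: a=-3, c=M0/2=0, d=(M1−M0)/(6·3)=-2/27, b=Δ0−h0·(2M0+M1)/6=7/3
seg 1: a=2, c=M1/2=-2/3, d=(M2−M1)/(6·2)=1/8, b=Δ1−h1·(2M1+M2)/6=1/3
seg 2: a=1, c=M2/2=1/12, d=(M3−M2)/(6·3)=-1/108, b=Δ2−h2·(2M2+M3)/6=-5/6
t_q=13/2 → seg 2, τ=3/2; S=1+-5/6·τ+1/12·τ²+-1/108·τ³=-3/32

  seg 0: a=-3 b=7/3 c=0 d=-2/27
  seg 1: a=2 b=1/3 c=-2/3 d=1/8
  seg 2: a=1 b=-5/6 c=1/12 d=-1/108
S(13/2) = -3/32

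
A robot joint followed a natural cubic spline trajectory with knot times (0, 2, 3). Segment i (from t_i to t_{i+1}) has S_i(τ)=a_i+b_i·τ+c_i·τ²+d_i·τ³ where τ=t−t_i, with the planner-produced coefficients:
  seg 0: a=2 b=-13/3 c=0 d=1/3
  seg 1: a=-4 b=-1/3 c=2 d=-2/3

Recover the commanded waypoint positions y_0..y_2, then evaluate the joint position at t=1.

y_0 = S_0(0) = a_0 = 2
y_1 = S_1(0) = a_1 = -4
y_2 = S_1(1) = -3
t_q=1 is in segment 0 (τ=1); S_0(τ)=-2

y_0=2 y_1=-4 y_2=-3
S(1) = -2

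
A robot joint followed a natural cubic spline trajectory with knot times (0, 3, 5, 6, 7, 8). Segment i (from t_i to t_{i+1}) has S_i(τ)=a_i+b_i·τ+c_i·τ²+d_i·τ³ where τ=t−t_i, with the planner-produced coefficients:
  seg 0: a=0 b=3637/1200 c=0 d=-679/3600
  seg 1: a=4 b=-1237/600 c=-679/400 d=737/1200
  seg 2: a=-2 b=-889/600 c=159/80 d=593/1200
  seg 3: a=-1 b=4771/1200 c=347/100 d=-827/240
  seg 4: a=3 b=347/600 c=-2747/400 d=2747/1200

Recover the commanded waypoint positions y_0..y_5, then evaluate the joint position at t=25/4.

y_0 = S_0(0) = a_0 = 0
y_1 = S_1(0) = a_1 = 4
y_2 = S_2(0) = a_2 = -2
y_3 = S_3(0) = a_3 = -1
y_4 = S_4(0) = a_4 = 3
y_5 = S_4(1) = -1
t_q=25/4 is in segment 3 (τ=1/4); S_3(τ)=4019/25600

y_0=0 y_1=4 y_2=-2 y_3=-1 y_4=3 y_5=-1
S(25/4) = 4019/25600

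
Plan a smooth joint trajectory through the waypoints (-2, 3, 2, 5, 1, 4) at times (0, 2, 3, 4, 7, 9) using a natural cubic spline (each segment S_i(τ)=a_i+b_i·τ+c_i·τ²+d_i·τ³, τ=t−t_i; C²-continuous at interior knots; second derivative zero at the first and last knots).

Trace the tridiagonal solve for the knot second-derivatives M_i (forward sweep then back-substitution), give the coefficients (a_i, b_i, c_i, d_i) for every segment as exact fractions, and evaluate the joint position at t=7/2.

Δ: Δ0=5/2, Δ1=-1, Δ2=3, Δ3=-4/3, Δ4=3/2
row 1: diag=6, rhs=-21; c'=1/6, d'=-7/2
row 2: denom=4−1·1/6=23/6; d'=(24−1·-7/2)/(23/6)=165/23
row 3: denom=8−1·6/23=178/23; d'=(-26−1·165/23)/(178/23)=-763/178
row 4: denom=10−3·69/178=1573/178; d'=(17−3·-763/178)/(1573/178)=5315/1573
back: M4=5315/1573
back: M3=-763/178−69/178·5315/1573=-8803/1573
back: M2=165/23−6/23·-8803/1573=13581/1573
back: M1=-7/2−1/6·13581/1573=-7769/1573
M: M0=0, M1=-7769/1573, M2=13581/1573, M3=-8803/1573, M4=5315/1573, M5=0
seg 0: a=-2, c=M0/2=0, d=(M1−M0)/(6·2)=-7769/18876, b=Δ0−h0·(2M0+M1)/6=39133/9438
seg 1: a=3, c=M1/2=-7769/3146, d=(M2−M1)/(6·1)=10675/4719, b=Δ1−h1·(2M1+M2)/6=-7481/9438
seg 2: a=2, c=M2/2=13581/3146, d=(M3−M2)/(6·1)=-11192/4719, b=Δ2−h2·(2M2+M3)/6=905/858
seg 3: a=5, c=M3/2=-8803/3146, d=(M4−M3)/(6·3)=181/363, b=Δ3−h3·(2M3+M4)/6=24289/9438
seg 4: a=1, c=M4/2=5315/3146, d=(M5−M4)/(6·2)=-5315/18876, b=Δ4−h4·(2M4+M5)/6=-7103/9438
t_q=7/2 → seg 2, τ=1/2; S=2+905/858·τ+13581/3146·τ²+-11192/4719·τ³=41655/12584

  seg 0: a=-2 b=39133/9438 c=0 d=-7769/18876
  seg 1: a=3 b=-7481/9438 c=-7769/3146 d=10675/4719
  seg 2: a=2 b=905/858 c=13581/3146 d=-11192/4719
  seg 3: a=5 b=24289/9438 c=-8803/3146 d=181/363
  seg 4: a=1 b=-7103/9438 c=5315/3146 d=-5315/18876
S(7/2) = 41655/12584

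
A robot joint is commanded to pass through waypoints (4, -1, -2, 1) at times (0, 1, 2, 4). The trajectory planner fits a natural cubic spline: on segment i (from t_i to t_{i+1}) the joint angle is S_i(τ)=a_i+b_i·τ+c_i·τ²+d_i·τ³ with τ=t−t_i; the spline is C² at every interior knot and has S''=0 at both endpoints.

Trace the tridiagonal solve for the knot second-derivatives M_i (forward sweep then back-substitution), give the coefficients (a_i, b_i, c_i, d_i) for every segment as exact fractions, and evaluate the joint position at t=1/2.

Δ: Δ0=-5, Δ1=-1, Δ2=3/2
row 1: diag=4, rhs=24; c'=1/4, d'=6
row 2: denom=6−1·1/4=23/4; d'=(15−1·6)/(23/4)=36/23
back: M2=36/23
back: M1=6−1/4·36/23=129/23
M: M0=0, M1=129/23, M2=36/23, M3=0
seg 0: a=4, c=M0/2=0, d=(M1−M0)/(6·1)=43/46, b=Δ0−h0·(2M0+M1)/6=-273/46
seg 1: a=-1, c=M1/2=129/46, d=(M2−M1)/(6·1)=-31/46, b=Δ1−h1·(2M1+M2)/6=-72/23
seg 2: a=-2, c=M2/2=18/23, d=(M3−M2)/(6·2)=-3/23, b=Δ2−h2·(2M2+M3)/6=21/46
t_q=1/2 → seg 0, τ=1/2; S=4+-273/46·τ+0·τ²+43/46·τ³=423/368

  seg 0: a=4 b=-273/46 c=0 d=43/46
  seg 1: a=-1 b=-72/23 c=129/46 d=-31/46
  seg 2: a=-2 b=21/46 c=18/23 d=-3/23
S(1/2) = 423/368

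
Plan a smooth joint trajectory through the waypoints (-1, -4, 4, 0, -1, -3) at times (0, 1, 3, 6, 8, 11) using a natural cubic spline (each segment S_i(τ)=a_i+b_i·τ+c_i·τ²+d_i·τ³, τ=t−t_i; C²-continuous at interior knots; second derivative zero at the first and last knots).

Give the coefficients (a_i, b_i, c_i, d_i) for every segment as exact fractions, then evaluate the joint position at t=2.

Δ: Δ0=-3, Δ1=4, Δ2=-4/3, Δ3=-1/2, Δ4=-2/3
row 1: diag=6, rhs=42; c'=1/3, d'=7
row 2: denom=10−2·1/3=28/3; d'=(-32−2·7)/(28/3)=-69/14
row 3: denom=10−3·9/28=253/28; d'=(5−3·-69/14)/(253/28)=554/253
row 4: denom=10−2·56/253=2418/253; d'=(-1−2·554/253)/(2418/253)=-1361/2418
back: M4=-1361/2418
back: M3=554/253−56/253·-1361/2418=2798/1209
back: M2=-69/14−9/28·2798/1209=-2286/403
back: M1=7−1/3·-2286/403=3583/403
M: M0=0, M1=3583/403, M2=-2286/403, M3=2798/1209, M4=-1361/2418, M5=0
seg 0: a=-1, c=M0/2=0, d=(M1−M0)/(6·1)=3583/2418, b=Δ0−h0·(2M0+M1)/6=-10837/2418
seg 1: a=-4, c=M1/2=3583/806, d=(M2−M1)/(6·2)=-5869/4836, b=Δ1−h1·(2M1+M2)/6=-44/1209
seg 2: a=4, c=M2/2=-1143/403, d=(M3−M2)/(6·3)=4828/10881, b=Δ2−h2·(2M2+M3)/6=3847/1209
seg 3: a=0, c=M3/2=1399/1209, d=(M4−M3)/(6·2)=-773/3224, b=Δ3−h3·(2M3+M4)/6=-2243/1209
seg 4: a=-1, c=M4/2=-1361/4836, d=(M5−M4)/(6·3)=1361/43524, b=Δ4−h4·(2M4+M5)/6=-251/2418
t_q=2 → seg 1, τ=1; S=-4+-44/1209·τ+3583/806·τ²+-5869/4836·τ³=-1297/1612

  seg 0: a=-1 b=-10837/2418 c=0 d=3583/2418
  seg 1: a=-4 b=-44/1209 c=3583/806 d=-5869/4836
  seg 2: a=4 b=3847/1209 c=-1143/403 d=4828/10881
  seg 3: a=0 b=-2243/1209 c=1399/1209 d=-773/3224
  seg 4: a=-1 b=-251/2418 c=-1361/4836 d=1361/43524
S(2) = -1297/1612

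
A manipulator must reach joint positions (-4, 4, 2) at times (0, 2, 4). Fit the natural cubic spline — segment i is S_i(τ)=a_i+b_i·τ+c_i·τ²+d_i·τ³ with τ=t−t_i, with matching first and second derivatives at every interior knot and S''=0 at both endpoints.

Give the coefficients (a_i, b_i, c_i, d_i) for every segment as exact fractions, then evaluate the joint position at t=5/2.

Δ: Δ0=4, Δ1=-1
row 1: diag=8, rhs=-30; c'=1/4, d'=-15/4
back: M1=-15/4
M: M0=0, M1=-15/4, M2=0
seg 0: a=-4, c=M0/2=0, d=(M1−M0)/(6·2)=-5/16, b=Δ0−h0·(2M0+M1)/6=21/4
seg 1: a=4, c=M1/2=-15/8, d=(M2−M1)/(6·2)=5/16, b=Δ1−h1·(2M1+M2)/6=3/2
t_q=5/2 → seg 1, τ=1/2; S=4+3/2·τ+-15/8·τ²+5/16·τ³=553/128

  seg 0: a=-4 b=21/4 c=0 d=-5/16
  seg 1: a=4 b=3/2 c=-15/8 d=5/16
S(5/2) = 553/128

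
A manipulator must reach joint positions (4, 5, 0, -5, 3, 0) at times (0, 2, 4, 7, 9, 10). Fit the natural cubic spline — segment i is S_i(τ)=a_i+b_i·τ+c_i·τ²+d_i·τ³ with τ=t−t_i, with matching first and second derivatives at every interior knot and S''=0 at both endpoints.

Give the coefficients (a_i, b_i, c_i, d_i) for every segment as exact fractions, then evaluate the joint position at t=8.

Δ: Δ0=1/2, Δ1=-5/2, Δ2=-5/3, Δ3=4, Δ4=-3
row 1: diag=8, rhs=-18; c'=1/4, d'=-9/4
row 2: denom=10−2·1/4=19/2; d'=(5−2·-9/4)/(19/2)=1
row 3: denom=10−3·6/19=172/19; d'=(34−3·1)/(172/19)=589/172
row 4: denom=6−2·19/86=239/43; d'=(-42−2·589/172)/(239/43)=-4201/478
back: M4=-4201/478
back: M3=589/172−19/86·-4201/478=2565/478
back: M2=1−6/19·2565/478=-166/239
back: M1=-9/4−1/4·-166/239=-1985/956
M: M0=0, M1=-1985/956, M2=-166/239, M3=2565/478, M4=-4201/478, M5=0
seg 0: a=4, c=M0/2=0, d=(M1−M0)/(6·2)=-1985/11472, b=Δ0−h0·(2M0+M1)/6=3419/2868
seg 1: a=5, c=M1/2=-1985/1912, d=(M2−M1)/(6·2)=1321/11472, b=Δ1−h1·(2M1+M2)/6=-634/717
seg 2: a=0, c=M2/2=-83/239, d=(M3−M2)/(6·3)=2897/8604, b=Δ2−h2·(2M2+M3)/6=-10483/2868
seg 3: a=-5, c=M3/2=2565/956, d=(M4−M3)/(6·2)=-3383/2868, b=Δ3−h3·(2M3+M4)/6=4807/1434
seg 4: a=3, c=M4/2=-4201/956, d=(M5−M4)/(6·1)=4201/2868, b=Δ4−h4·(2M4+M5)/6=-101/1434
t_q=8 → seg 3, τ=1; S=-5+4807/1434·τ+2565/956·τ²+-3383/2868·τ³=-69/478

  seg 0: a=4 b=3419/2868 c=0 d=-1985/11472
  seg 1: a=5 b=-634/717 c=-1985/1912 d=1321/11472
  seg 2: a=0 b=-10483/2868 c=-83/239 d=2897/8604
  seg 3: a=-5 b=4807/1434 c=2565/956 d=-3383/2868
  seg 4: a=3 b=-101/1434 c=-4201/956 d=4201/2868
S(8) = -69/478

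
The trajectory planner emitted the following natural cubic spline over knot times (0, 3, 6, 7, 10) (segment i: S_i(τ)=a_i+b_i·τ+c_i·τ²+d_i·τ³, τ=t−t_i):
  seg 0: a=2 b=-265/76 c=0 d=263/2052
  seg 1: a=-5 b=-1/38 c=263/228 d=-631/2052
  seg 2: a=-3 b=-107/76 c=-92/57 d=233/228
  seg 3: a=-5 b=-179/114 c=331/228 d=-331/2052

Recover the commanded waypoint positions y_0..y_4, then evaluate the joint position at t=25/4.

y_0=2 y_1=-5 y_2=-3 y_3=-5 y_4=-1
S(25/4) = -16717/4864

y_0 = S_0(0) = a_0 = 2
y_1 = S_1(0) = a_1 = -5
y_2 = S_2(0) = a_2 = -3
y_3 = S_3(0) = a_3 = -5
y_4 = S_3(3) = -1
t_q=25/4 is in segment 2 (τ=1/4); S_2(τ)=-16717/4864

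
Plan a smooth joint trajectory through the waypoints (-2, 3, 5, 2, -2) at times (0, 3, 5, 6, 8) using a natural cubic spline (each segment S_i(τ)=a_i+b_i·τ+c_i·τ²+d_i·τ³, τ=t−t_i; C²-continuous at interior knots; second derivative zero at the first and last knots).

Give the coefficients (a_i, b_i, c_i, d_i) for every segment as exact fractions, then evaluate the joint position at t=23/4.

  seg 0: a=-2 b=695/489 c=0 d=40/1467
  seg 1: a=3 b=1055/489 c=40/163 d=-403/978
  seg 2: a=5 b=-883/489 c=-363/163 d=505/489
  seg 3: a=2 b=-1546/489 c=142/163 d=-71/489
S(23/4) = 29509/10432

Δ: Δ0=5/3, Δ1=1, Δ2=-3, Δ3=-2
row 1: diag=10, rhs=-4; c'=1/5, d'=-2/5
row 2: denom=6−2·1/5=28/5; d'=(-24−2·-2/5)/(28/5)=-29/7
row 3: denom=6−1·5/28=163/28; d'=(6−1·-29/7)/(163/28)=284/163
back: M3=284/163
back: M2=-29/7−5/28·284/163=-726/163
back: M1=-2/5−1/5·-726/163=80/163
M: M0=0, M1=80/163, M2=-726/163, M3=284/163, M4=0
seg 0: a=-2, c=M0/2=0, d=(M1−M0)/(6·3)=40/1467, b=Δ0−h0·(2M0+M1)/6=695/489
seg 1: a=3, c=M1/2=40/163, d=(M2−M1)/(6·2)=-403/978, b=Δ1−h1·(2M1+M2)/6=1055/489
seg 2: a=5, c=M2/2=-363/163, d=(M3−M2)/(6·1)=505/489, b=Δ2−h2·(2M2+M3)/6=-883/489
seg 3: a=2, c=M3/2=142/163, d=(M4−M3)/(6·2)=-71/489, b=Δ3−h3·(2M3+M4)/6=-1546/489
t_q=23/4 → seg 2, τ=3/4; S=5+-883/489·τ+-363/163·τ²+505/489·τ³=29509/10432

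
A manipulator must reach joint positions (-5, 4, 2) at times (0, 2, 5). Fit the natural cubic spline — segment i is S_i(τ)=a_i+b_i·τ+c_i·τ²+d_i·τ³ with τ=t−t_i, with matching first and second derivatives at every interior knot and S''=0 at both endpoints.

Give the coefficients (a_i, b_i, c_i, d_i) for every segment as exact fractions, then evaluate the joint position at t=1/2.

Δ: Δ0=9/2, Δ1=-2/3
row 1: diag=10, rhs=-31; c'=3/10, d'=-31/10
back: M1=-31/10
M: M0=0, M1=-31/10, M2=0
seg 0: a=-5, c=M0/2=0, d=(M1−M0)/(6·2)=-31/120, b=Δ0−h0·(2M0+M1)/6=83/15
seg 1: a=4, c=M1/2=-31/20, d=(M2−M1)/(6·3)=31/180, b=Δ1−h1·(2M1+M2)/6=73/30
t_q=1/2 → seg 0, τ=1/2; S=-5+83/15·τ+0·τ²+-31/120·τ³=-145/64

  seg 0: a=-5 b=83/15 c=0 d=-31/120
  seg 1: a=4 b=73/30 c=-31/20 d=31/180
S(1/2) = -145/64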